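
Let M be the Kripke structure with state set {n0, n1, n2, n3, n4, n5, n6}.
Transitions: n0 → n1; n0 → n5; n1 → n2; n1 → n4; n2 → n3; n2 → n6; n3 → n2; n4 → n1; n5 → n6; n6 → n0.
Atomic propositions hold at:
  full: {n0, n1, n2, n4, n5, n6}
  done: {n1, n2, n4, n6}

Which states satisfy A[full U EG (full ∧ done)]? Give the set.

Sat(full ∧ done) = {n1, n2, n4, n6}
EG (full ∧ done): greatest fixpoint, start Z0 = {n1, n2, n4, n6}, keep only states in Sat with some successor in Z. Z1 = {n1, n2, n4}; Z2 = {n1, n4}; fixed.
Sat(EG (full ∧ done)) = {n1, n4}
A[full U EG (full ∧ done)]: least fixpoint, start Z0 = Sat(EG (full ∧ done)) = {n1, n4}, add states in Sat(full) with every successor in Z. Already a fixed point.
Sat(A[full U EG (full ∧ done)]) = {n1, n4}

{n1, n4}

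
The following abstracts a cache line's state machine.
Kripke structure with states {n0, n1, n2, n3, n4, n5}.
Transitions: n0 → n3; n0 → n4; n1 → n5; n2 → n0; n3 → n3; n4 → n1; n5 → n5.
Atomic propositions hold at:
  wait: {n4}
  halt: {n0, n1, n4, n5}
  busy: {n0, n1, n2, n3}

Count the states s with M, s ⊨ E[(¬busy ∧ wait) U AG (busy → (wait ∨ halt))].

Sat(¬busy) = {n4, n5}
Sat(¬busy ∧ wait) = {n4}
Sat(wait ∨ halt) = {n0, n1, n4, n5}
Sat(busy → (wait ∨ halt)) = {n0, n1, n4, n5}
AG (busy → (wait ∨ halt)): greatest fixpoint, start Z0 = {n0, n1, n4, n5}, keep only states in Sat with every successor in Z. Z1 = {n1, n4, n5}; fixed.
Sat(AG (busy → (wait ∨ halt))) = {n1, n4, n5}
E[(¬busy ∧ wait) U AG (busy → (wait ∨ halt))]: least fixpoint, start Z0 = Sat(AG (busy → (wait ∨ halt))) = {n1, n4, n5}, add states in Sat(¬busy ∧ wait) with some successor in Z. Already a fixed point.
Sat(E[(¬busy ∧ wait) U AG (busy → (wait ∨ halt))]) = {n1, n4, n5}
|Sat(E[(¬busy ∧ wait) U AG (busy → (wait ∨ halt))])| = |{n1, n4, n5}| = 3.

3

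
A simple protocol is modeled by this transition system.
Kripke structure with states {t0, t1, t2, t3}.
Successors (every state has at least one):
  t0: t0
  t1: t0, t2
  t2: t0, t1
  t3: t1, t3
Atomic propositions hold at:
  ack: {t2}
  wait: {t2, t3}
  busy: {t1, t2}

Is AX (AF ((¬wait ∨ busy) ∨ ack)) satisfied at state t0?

Sat(¬wait) = {t0, t1}
Sat(¬wait ∨ busy) = {t0, t1, t2}
Sat((¬wait ∨ busy) ∨ ack) = {t0, t1, t2}
AF ((¬wait ∨ busy) ∨ ack): least fixpoint, start Z0 = {t0, t1, t2}, add states with every successor in Z. Already a fixed point.
Sat(AF ((¬wait ∨ busy) ∨ ack)) = {t0, t1, t2}
Sat(AX (AF ((¬wait ∨ busy) ∨ ack))) = {s : every successor in {t0, t1, t2}} = {t0, t1, t2}
t0 ∈ Sat(AX (AF ((¬wait ∨ busy) ∨ ack))) = {t0, t1, t2}, so the formula holds at t0.

Yes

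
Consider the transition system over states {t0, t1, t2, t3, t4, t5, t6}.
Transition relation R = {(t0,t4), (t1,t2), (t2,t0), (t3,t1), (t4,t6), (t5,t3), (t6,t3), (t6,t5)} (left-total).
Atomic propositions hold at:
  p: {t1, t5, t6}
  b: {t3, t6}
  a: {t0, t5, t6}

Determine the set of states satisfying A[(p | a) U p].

{t1, t5, t6}

Sat(p | a) = {t0, t1, t5, t6}
A[(p | a) U p]: least fixpoint, start Z0 = Sat(p) = {t1, t5, t6}, add states in Sat(p | a) with every successor in Z. Already a fixed point.
Sat(A[(p | a) U p]) = {t1, t5, t6}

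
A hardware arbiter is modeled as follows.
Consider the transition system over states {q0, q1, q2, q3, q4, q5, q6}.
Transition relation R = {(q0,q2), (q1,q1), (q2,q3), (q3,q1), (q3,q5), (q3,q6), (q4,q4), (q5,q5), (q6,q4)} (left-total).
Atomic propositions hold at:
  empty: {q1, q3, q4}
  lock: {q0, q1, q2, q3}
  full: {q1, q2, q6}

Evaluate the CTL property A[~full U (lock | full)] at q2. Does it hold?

Sat(~full) = {q0, q3, q4, q5}
Sat(lock | full) = {q0, q1, q2, q3, q6}
A[~full U (lock | full)]: least fixpoint, start Z0 = Sat((lock | full)) = {q0, q1, q2, q3, q6}, add states in Sat(~full) with every successor in Z. Already a fixed point.
Sat(A[~full U (lock | full)]) = {q0, q1, q2, q3, q6}
q2 ∈ Sat(A[~full U (lock | full)]) = {q0, q1, q2, q3, q6}, so the formula holds at q2.

Yes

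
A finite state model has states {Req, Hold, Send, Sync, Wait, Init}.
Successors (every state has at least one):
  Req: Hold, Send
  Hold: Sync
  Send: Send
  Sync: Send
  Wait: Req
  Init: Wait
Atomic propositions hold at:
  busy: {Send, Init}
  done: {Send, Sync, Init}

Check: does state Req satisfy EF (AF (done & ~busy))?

Sat(~busy) = {Req, Hold, Sync, Wait}
Sat(done & ~busy) = {Sync}
AF (done & ~busy): least fixpoint, start Z0 = {Sync}, add states with every successor in Z. Z1 = {Hold, Sync}; fixed.
Sat(AF (done & ~busy)) = {Hold, Sync}
EF (AF (done & ~busy)): least fixpoint, start Z0 = {Hold, Sync}, add states with some successor in Z. Z1 = {Req, Hold, Sync}; Z2 = {Req, Hold, Sync, Wait}; Z3 = {Req, Hold, Sync, Wait, Init}; fixed.
Sat(EF (AF (done & ~busy))) = {Req, Hold, Sync, Wait, Init}
Req ∈ Sat(EF (AF (done & ~busy))) = {Req, Hold, Sync, Wait, Init}, so the formula holds at Req.

Yes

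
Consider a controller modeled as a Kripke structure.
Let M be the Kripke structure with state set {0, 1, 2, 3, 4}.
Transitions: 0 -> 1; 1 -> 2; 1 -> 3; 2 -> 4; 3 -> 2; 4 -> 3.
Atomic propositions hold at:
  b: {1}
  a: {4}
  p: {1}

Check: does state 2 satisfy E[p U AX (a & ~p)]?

Sat(~p) = {0, 2, 3, 4}
Sat(a & ~p) = {4}
Sat(AX (a & ~p)) = {s : every successor in {4}} = {2}
E[p U AX (a & ~p)]: least fixpoint, start Z0 = Sat(AX (a & ~p)) = {2}, add states in Sat(p) with some successor in Z. Z1 = {1, 2}; fixed.
Sat(E[p U AX (a & ~p)]) = {1, 2}
2 ∈ Sat(E[p U AX (a & ~p)]) = {1, 2}, so the formula holds at 2.

Yes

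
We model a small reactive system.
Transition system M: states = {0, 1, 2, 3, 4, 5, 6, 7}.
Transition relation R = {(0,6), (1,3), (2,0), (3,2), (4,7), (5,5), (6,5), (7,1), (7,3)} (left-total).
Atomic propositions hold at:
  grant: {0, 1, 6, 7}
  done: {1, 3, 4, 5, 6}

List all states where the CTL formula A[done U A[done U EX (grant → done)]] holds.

{0, 1, 3, 4, 5, 6, 7}

Sat(grant → done) = {1, 2, 3, 4, 5, 6}
Sat(EX (grant → done)) = {s : some successor in {1, 2, 3, 4, 5, 6}} = {0, 1, 3, 5, 6, 7}
A[done U EX (grant → done)]: least fixpoint, start Z0 = Sat(EX (grant → done)) = {0, 1, 3, 5, 6, 7}, add states in Sat(done) with every successor in Z. Z1 = {0, 1, 3, 4, 5, 6, 7}; fixed.
Sat(A[done U EX (grant → done)]) = {0, 1, 3, 4, 5, 6, 7}
A[done U A[done U EX (grant → done)]]: least fixpoint, start Z0 = Sat(A[done U EX (grant → done)]) = {0, 1, 3, 4, 5, 6, 7}, add states in Sat(done) with every successor in Z. Already a fixed point.
Sat(A[done U A[done U EX (grant → done)]]) = {0, 1, 3, 4, 5, 6, 7}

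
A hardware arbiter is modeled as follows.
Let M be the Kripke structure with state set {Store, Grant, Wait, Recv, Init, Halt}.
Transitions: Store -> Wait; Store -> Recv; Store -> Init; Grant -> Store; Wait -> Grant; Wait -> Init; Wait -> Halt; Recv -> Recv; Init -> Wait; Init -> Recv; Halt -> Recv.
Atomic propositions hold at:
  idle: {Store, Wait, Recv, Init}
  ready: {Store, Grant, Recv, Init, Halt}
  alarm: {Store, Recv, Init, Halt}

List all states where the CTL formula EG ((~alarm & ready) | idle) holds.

Sat(~alarm) = {Grant, Wait}
Sat(~alarm & ready) = {Grant}
Sat((~alarm & ready) | idle) = {Store, Grant, Wait, Recv, Init}
EG ((~alarm & ready) | idle): greatest fixpoint, start Z0 = {Store, Grant, Wait, Recv, Init}, keep only states in Sat with some successor in Z. Already a fixed point.
Sat(EG ((~alarm & ready) | idle)) = {Store, Grant, Wait, Recv, Init}

{Store, Grant, Wait, Recv, Init}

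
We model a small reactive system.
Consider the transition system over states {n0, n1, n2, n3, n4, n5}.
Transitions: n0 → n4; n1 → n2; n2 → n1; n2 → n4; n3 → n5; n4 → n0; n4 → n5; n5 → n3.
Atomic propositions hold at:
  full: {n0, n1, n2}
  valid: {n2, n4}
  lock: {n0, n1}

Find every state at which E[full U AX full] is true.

{n1, n2}

Sat(AX full) = {s : every successor in {n0, n1, n2}} = {n1}
E[full U AX full]: least fixpoint, start Z0 = Sat(AX full) = {n1}, add states in Sat(full) with some successor in Z. Z1 = {n1, n2}; fixed.
Sat(E[full U AX full]) = {n1, n2}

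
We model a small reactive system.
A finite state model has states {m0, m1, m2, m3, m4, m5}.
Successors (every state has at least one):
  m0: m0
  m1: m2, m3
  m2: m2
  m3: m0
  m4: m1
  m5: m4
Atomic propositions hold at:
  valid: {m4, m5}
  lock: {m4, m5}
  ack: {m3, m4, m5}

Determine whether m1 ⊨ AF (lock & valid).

Sat(lock & valid) = {m4, m5}
AF (lock & valid): least fixpoint, start Z0 = {m4, m5}, add states with every successor in Z. Already a fixed point.
Sat(AF (lock & valid)) = {m4, m5}
m1 ∉ Sat(AF (lock & valid)) = {m4, m5}, so the formula does not hold at m1.

No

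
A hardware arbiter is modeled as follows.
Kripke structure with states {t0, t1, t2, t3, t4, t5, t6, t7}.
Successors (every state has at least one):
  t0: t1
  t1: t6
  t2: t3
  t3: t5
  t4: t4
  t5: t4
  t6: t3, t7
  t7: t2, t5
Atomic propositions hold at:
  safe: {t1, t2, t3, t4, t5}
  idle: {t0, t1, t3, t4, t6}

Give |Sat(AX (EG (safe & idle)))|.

Sat(safe & idle) = {t1, t3, t4}
EG (safe & idle): greatest fixpoint, start Z0 = {t1, t3, t4}, keep only states in Sat with some successor in Z. Z1 = {t4}; fixed.
Sat(EG (safe & idle)) = {t4}
Sat(AX (EG (safe & idle))) = {s : every successor in {t4}} = {t4, t5}
|Sat(AX (EG (safe & idle)))| = |{t4, t5}| = 2.

2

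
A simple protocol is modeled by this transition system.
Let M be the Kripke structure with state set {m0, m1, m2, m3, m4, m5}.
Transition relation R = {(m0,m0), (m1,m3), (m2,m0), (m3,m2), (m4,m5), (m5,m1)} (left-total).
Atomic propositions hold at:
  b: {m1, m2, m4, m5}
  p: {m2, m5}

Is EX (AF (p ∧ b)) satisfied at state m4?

Yes

Sat(p ∧ b) = {m2, m5}
AF (p ∧ b): least fixpoint, start Z0 = {m2, m5}, add states with every successor in Z. Z1 = {m2, m3, m4, m5}; Z2 = {m1, m2, m3, m4, m5}; fixed.
Sat(AF (p ∧ b)) = {m1, m2, m3, m4, m5}
Sat(EX (AF (p ∧ b))) = {s : some successor in {m1, m2, m3, m4, m5}} = {m1, m3, m4, m5}
m4 ∈ Sat(EX (AF (p ∧ b))) = {m1, m3, m4, m5}, so the formula holds at m4.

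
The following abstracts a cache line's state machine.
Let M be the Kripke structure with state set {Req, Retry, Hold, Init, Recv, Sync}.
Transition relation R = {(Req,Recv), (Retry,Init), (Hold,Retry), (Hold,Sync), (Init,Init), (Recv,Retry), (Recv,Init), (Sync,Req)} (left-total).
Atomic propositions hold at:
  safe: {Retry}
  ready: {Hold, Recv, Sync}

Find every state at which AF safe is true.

AF safe: least fixpoint, start Z0 = {Retry}, add states with every successor in Z. Already a fixed point.
Sat(AF safe) = {Retry}

{Retry}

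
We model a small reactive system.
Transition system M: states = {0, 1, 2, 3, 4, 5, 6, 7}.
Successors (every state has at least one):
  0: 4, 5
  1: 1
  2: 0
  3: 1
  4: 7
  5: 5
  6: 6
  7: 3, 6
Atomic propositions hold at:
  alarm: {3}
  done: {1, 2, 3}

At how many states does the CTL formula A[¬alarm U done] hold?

3

Sat(¬alarm) = {0, 1, 2, 4, 5, 6, 7}
A[¬alarm U done]: least fixpoint, start Z0 = Sat(done) = {1, 2, 3}, add states in Sat(¬alarm) with every successor in Z. Already a fixed point.
Sat(A[¬alarm U done]) = {1, 2, 3}
|Sat(A[¬alarm U done])| = |{1, 2, 3}| = 3.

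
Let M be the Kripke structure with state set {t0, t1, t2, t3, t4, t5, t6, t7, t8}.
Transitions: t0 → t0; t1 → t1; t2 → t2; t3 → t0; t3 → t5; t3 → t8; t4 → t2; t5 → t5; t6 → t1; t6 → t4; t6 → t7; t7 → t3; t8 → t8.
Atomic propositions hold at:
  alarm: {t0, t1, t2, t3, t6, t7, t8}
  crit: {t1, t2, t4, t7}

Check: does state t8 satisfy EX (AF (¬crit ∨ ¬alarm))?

Sat(¬crit) = {t0, t3, t5, t6, t8}
Sat(¬alarm) = {t4, t5}
Sat(¬crit ∨ ¬alarm) = {t0, t3, t4, t5, t6, t8}
AF (¬crit ∨ ¬alarm): least fixpoint, start Z0 = {t0, t3, t4, t5, t6, t8}, add states with every successor in Z. Z1 = {t0, t3, t4, t5, t6, t7, t8}; fixed.
Sat(AF (¬crit ∨ ¬alarm)) = {t0, t3, t4, t5, t6, t7, t8}
Sat(EX (AF (¬crit ∨ ¬alarm))) = {s : some successor in {t0, t3, t4, t5, t6, t7, t8}} = {t0, t3, t5, t6, t7, t8}
t8 ∈ Sat(EX (AF (¬crit ∨ ¬alarm))) = {t0, t3, t5, t6, t7, t8}, so the formula holds at t8.

Yes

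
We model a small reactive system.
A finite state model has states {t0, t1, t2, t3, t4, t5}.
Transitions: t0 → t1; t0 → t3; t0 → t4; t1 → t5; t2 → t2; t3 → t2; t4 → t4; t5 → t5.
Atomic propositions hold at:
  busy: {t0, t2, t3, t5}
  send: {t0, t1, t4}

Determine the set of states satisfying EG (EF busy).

{t0, t1, t2, t3, t5}

EF busy: least fixpoint, start Z0 = {t0, t2, t3, t5}, add states with some successor in Z. Z1 = {t0, t1, t2, t3, t5}; fixed.
Sat(EF busy) = {t0, t1, t2, t3, t5}
EG (EF busy): greatest fixpoint, start Z0 = {t0, t1, t2, t3, t5}, keep only states in Sat with some successor in Z. Already a fixed point.
Sat(EG (EF busy)) = {t0, t1, t2, t3, t5}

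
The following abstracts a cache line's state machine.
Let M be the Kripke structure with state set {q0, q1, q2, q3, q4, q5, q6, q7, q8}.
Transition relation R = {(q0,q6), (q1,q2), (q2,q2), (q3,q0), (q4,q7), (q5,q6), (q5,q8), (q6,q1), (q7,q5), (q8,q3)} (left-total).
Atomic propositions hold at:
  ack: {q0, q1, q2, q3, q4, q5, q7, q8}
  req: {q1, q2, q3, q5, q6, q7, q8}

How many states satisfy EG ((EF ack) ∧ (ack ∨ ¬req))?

2

EF ack: least fixpoint, start Z0 = {q0, q1, q2, q3, q4, q5, q7, q8}, add states with some successor in Z. Z1 = {q0, q1, q2, q3, q4, q5, q6, q7, q8}; fixed.
Sat(EF ack) = {q0, q1, q2, q3, q4, q5, q6, q7, q8}
Sat(¬req) = {q0, q4}
Sat(ack ∨ ¬req) = {q0, q1, q2, q3, q4, q5, q7, q8}
Sat((EF ack) ∧ (ack ∨ ¬req)) = {q0, q1, q2, q3, q4, q5, q7, q8}
EG ((EF ack) ∧ (ack ∨ ¬req)): greatest fixpoint, start Z0 = {q0, q1, q2, q3, q4, q5, q7, q8}, keep only states in Sat with some successor in Z. Z1 = {q1, q2, q3, q4, q5, q7, q8}; Z2 = {q1, q2, q4, q5, q7, q8}; Z3 = {q1, q2, q4, q5, q7}; Z4 = {q1, q2, q4, q7}; Z5 = {q1, q2, q4}; Z6 = {q1, q2}; fixed.
Sat(EG ((EF ack) ∧ (ack ∨ ¬req))) = {q1, q2}
|Sat(EG ((EF ack) ∧ (ack ∨ ¬req)))| = |{q1, q2}| = 2.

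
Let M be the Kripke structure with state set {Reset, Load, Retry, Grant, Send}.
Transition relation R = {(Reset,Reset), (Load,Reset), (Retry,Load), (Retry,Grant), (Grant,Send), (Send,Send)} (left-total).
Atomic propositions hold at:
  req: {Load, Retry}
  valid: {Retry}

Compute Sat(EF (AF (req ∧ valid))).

Sat(req ∧ valid) = {Retry}
AF (req ∧ valid): least fixpoint, start Z0 = {Retry}, add states with every successor in Z. Already a fixed point.
Sat(AF (req ∧ valid)) = {Retry}
EF (AF (req ∧ valid)): least fixpoint, start Z0 = {Retry}, add states with some successor in Z. Already a fixed point.
Sat(EF (AF (req ∧ valid))) = {Retry}

{Retry}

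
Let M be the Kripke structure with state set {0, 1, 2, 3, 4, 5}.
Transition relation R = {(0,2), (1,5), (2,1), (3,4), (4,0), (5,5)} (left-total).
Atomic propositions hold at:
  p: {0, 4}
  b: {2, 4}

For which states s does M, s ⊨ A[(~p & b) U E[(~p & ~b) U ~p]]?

Sat(~p) = {1, 2, 3, 5}
Sat(~p & b) = {2}
Sat(~b) = {0, 1, 3, 5}
Sat(~p & ~b) = {1, 3, 5}
E[(~p & ~b) U ~p]: least fixpoint, start Z0 = Sat(~p) = {1, 2, 3, 5}, add states in Sat(~p & ~b) with some successor in Z. Already a fixed point.
Sat(E[(~p & ~b) U ~p]) = {1, 2, 3, 5}
A[(~p & b) U E[(~p & ~b) U ~p]]: least fixpoint, start Z0 = Sat(E[(~p & ~b) U ~p]) = {1, 2, 3, 5}, add states in Sat(~p & b) with every successor in Z. Already a fixed point.
Sat(A[(~p & b) U E[(~p & ~b) U ~p]]) = {1, 2, 3, 5}

{1, 2, 3, 5}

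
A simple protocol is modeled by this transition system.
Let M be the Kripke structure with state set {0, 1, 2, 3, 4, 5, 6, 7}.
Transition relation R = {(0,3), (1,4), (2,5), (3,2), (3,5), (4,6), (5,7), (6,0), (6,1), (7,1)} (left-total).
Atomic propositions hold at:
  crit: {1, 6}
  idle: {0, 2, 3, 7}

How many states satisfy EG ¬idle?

3

Sat(¬idle) = {1, 4, 5, 6}
EG ¬idle: greatest fixpoint, start Z0 = {1, 4, 5, 6}, keep only states in Sat with some successor in Z. Z1 = {1, 4, 6}; fixed.
Sat(EG ¬idle) = {1, 4, 6}
|Sat(EG ¬idle)| = |{1, 4, 6}| = 3.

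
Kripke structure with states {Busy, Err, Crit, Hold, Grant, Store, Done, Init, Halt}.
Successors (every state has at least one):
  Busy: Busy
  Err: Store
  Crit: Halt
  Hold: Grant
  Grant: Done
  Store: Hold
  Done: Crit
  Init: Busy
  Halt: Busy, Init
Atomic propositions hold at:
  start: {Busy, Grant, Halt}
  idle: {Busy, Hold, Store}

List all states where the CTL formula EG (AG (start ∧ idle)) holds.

{Busy}

Sat(start ∧ idle) = {Busy}
AG (start ∧ idle): greatest fixpoint, start Z0 = {Busy}, keep only states in Sat with every successor in Z. Already a fixed point.
Sat(AG (start ∧ idle)) = {Busy}
EG (AG (start ∧ idle)): greatest fixpoint, start Z0 = {Busy}, keep only states in Sat with some successor in Z. Already a fixed point.
Sat(EG (AG (start ∧ idle))) = {Busy}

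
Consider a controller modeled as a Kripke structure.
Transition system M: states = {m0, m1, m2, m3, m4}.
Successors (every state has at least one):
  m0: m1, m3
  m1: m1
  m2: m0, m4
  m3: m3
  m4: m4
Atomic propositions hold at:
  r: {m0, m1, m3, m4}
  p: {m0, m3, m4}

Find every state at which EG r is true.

EG r: greatest fixpoint, start Z0 = {m0, m1, m3, m4}, keep only states in Sat with some successor in Z. Already a fixed point.
Sat(EG r) = {m0, m1, m3, m4}

{m0, m1, m3, m4}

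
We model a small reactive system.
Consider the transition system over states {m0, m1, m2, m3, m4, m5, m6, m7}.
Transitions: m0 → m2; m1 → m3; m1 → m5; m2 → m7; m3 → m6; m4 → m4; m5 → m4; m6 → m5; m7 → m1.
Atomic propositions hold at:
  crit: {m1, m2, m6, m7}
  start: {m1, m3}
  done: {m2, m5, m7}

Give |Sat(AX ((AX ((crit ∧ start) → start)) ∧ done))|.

3

Sat(crit ∧ start) = {m1}
Sat((crit ∧ start) → start) = {m0, m1, m2, m3, m4, m5, m6, m7}
Sat(AX ((crit ∧ start) → start)) = {s : every successor in {m0, m1, m2, m3, m4, m5, m6, m7}} = {m0, m1, m2, m3, m4, m5, m6, m7}
Sat((AX ((crit ∧ start) → start)) ∧ done) = {m2, m5, m7}
Sat(AX ((AX ((crit ∧ start) → start)) ∧ done)) = {s : every successor in {m2, m5, m7}} = {m0, m2, m6}
|Sat(AX ((AX ((crit ∧ start) → start)) ∧ done))| = |{m0, m2, m6}| = 3.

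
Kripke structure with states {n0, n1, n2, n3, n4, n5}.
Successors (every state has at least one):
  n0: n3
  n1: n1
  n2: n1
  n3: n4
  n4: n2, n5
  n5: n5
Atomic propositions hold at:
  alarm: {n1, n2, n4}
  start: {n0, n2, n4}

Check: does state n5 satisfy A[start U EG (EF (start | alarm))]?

Sat(start | alarm) = {n0, n1, n2, n4}
EF (start | alarm): least fixpoint, start Z0 = {n0, n1, n2, n4}, add states with some successor in Z. Z1 = {n0, n1, n2, n3, n4}; fixed.
Sat(EF (start | alarm)) = {n0, n1, n2, n3, n4}
EG (EF (start | alarm)): greatest fixpoint, start Z0 = {n0, n1, n2, n3, n4}, keep only states in Sat with some successor in Z. Already a fixed point.
Sat(EG (EF (start | alarm))) = {n0, n1, n2, n3, n4}
A[start U EG (EF (start | alarm))]: least fixpoint, start Z0 = Sat(EG (EF (start | alarm))) = {n0, n1, n2, n3, n4}, add states in Sat(start) with every successor in Z. Already a fixed point.
Sat(A[start U EG (EF (start | alarm))]) = {n0, n1, n2, n3, n4}
n5 ∉ Sat(A[start U EG (EF (start | alarm))]) = {n0, n1, n2, n3, n4}, so the formula does not hold at n5.

No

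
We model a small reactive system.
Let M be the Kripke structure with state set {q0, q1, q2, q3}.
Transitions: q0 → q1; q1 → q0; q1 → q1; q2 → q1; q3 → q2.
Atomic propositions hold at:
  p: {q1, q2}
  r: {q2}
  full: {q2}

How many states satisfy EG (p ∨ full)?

Sat(p ∨ full) = {q1, q2}
EG (p ∨ full): greatest fixpoint, start Z0 = {q1, q2}, keep only states in Sat with some successor in Z. Already a fixed point.
Sat(EG (p ∨ full)) = {q1, q2}
|Sat(EG (p ∨ full))| = |{q1, q2}| = 2.

2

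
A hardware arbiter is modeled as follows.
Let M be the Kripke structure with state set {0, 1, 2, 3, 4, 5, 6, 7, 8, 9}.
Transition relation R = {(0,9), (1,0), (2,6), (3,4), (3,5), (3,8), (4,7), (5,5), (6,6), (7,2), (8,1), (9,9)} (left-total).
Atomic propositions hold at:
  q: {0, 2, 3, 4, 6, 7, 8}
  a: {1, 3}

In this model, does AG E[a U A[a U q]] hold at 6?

Yes

A[a U q]: least fixpoint, start Z0 = Sat(q) = {0, 2, 3, 4, 6, 7, 8}, add states in Sat(a) with every successor in Z. Z1 = {0, 1, 2, 3, 4, 6, 7, 8}; fixed.
Sat(A[a U q]) = {0, 1, 2, 3, 4, 6, 7, 8}
E[a U A[a U q]]: least fixpoint, start Z0 = Sat(A[a U q]) = {0, 1, 2, 3, 4, 6, 7, 8}, add states in Sat(a) with some successor in Z. Already a fixed point.
Sat(E[a U A[a U q]]) = {0, 1, 2, 3, 4, 6, 7, 8}
AG E[a U A[a U q]]: greatest fixpoint, start Z0 = {0, 1, 2, 3, 4, 6, 7, 8}, keep only states in Sat with every successor in Z. Z1 = {1, 2, 4, 6, 7, 8}; Z2 = {2, 4, 6, 7, 8}; Z3 = {2, 4, 6, 7}; fixed.
Sat(AG E[a U A[a U q]]) = {2, 4, 6, 7}
6 ∈ Sat(AG E[a U A[a U q]]) = {2, 4, 6, 7}, so the formula holds at 6.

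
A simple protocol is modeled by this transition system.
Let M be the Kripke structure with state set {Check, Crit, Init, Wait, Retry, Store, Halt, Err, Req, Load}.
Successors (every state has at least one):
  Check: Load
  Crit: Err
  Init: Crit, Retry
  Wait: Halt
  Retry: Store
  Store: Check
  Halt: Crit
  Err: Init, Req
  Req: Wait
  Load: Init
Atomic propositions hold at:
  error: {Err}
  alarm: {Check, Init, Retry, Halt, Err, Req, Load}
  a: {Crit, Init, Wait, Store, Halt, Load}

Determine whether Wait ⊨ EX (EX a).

Yes

Sat(EX a) = {s : some successor in {Crit, Init, Wait, Store, Halt, Load}} = {Check, Init, Wait, Retry, Halt, Err, Req, Load}
Sat(EX (EX a)) = {s : some successor in {Check, Init, Wait, Retry, Halt, Err, Req, Load}} = {Check, Crit, Init, Wait, Store, Err, Req, Load}
Wait ∈ Sat(EX (EX a)) = {Check, Crit, Init, Wait, Store, Err, Req, Load}, so the formula holds at Wait.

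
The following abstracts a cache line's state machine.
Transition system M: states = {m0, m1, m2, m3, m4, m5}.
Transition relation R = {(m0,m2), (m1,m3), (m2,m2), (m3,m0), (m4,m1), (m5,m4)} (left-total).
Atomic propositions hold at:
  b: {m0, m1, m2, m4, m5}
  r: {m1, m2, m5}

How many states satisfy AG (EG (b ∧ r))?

1

Sat(b ∧ r) = {m1, m2, m5}
EG (b ∧ r): greatest fixpoint, start Z0 = {m1, m2, m5}, keep only states in Sat with some successor in Z. Z1 = {m2}; fixed.
Sat(EG (b ∧ r)) = {m2}
AG (EG (b ∧ r)): greatest fixpoint, start Z0 = {m2}, keep only states in Sat with every successor in Z. Already a fixed point.
Sat(AG (EG (b ∧ r))) = {m2}
|Sat(AG (EG (b ∧ r)))| = |{m2}| = 1.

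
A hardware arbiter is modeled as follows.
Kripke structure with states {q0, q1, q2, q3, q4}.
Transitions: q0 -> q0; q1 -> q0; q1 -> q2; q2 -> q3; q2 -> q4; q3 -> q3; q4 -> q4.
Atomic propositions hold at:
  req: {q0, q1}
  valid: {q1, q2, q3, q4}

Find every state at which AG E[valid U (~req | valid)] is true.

{q2, q3, q4}

Sat(~req) = {q2, q3, q4}
Sat(~req | valid) = {q1, q2, q3, q4}
E[valid U (~req | valid)]: least fixpoint, start Z0 = Sat((~req | valid)) = {q1, q2, q3, q4}, add states in Sat(valid) with some successor in Z. Already a fixed point.
Sat(E[valid U (~req | valid)]) = {q1, q2, q3, q4}
AG E[valid U (~req | valid)]: greatest fixpoint, start Z0 = {q1, q2, q3, q4}, keep only states in Sat with every successor in Z. Z1 = {q2, q3, q4}; fixed.
Sat(AG E[valid U (~req | valid)]) = {q2, q3, q4}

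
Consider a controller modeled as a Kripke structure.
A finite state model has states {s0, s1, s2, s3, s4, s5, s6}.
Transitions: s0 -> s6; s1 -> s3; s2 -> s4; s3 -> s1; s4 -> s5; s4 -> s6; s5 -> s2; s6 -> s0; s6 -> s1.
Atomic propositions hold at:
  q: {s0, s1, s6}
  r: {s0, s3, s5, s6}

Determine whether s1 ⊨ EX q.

No

Sat(EX q) = {s : some successor in {s0, s1, s6}} = {s0, s3, s4, s6}
s1 ∉ Sat(EX q) = {s0, s3, s4, s6}, so the formula does not hold at s1.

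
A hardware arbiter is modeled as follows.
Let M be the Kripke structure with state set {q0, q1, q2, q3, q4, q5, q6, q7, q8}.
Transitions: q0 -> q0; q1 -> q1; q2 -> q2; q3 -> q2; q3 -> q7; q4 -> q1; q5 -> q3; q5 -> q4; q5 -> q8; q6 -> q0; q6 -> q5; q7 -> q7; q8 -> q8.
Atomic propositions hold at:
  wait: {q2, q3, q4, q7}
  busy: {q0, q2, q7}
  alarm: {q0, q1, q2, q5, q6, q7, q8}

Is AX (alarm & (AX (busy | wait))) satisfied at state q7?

Yes

Sat(busy | wait) = {q0, q2, q3, q4, q7}
Sat(AX (busy | wait)) = {s : every successor in {q0, q2, q3, q4, q7}} = {q0, q2, q3, q7}
Sat(alarm & (AX (busy | wait))) = {q0, q2, q7}
Sat(AX (alarm & (AX (busy | wait)))) = {s : every successor in {q0, q2, q7}} = {q0, q2, q3, q7}
q7 ∈ Sat(AX (alarm & (AX (busy | wait)))) = {q0, q2, q3, q7}, so the formula holds at q7.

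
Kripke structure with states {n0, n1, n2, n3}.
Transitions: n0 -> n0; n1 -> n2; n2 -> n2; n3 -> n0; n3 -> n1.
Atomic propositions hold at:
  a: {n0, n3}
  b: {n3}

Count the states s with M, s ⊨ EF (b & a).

1

Sat(b & a) = {n3}
EF (b & a): least fixpoint, start Z0 = {n3}, add states with some successor in Z. Already a fixed point.
Sat(EF (b & a)) = {n3}
|Sat(EF (b & a))| = |{n3}| = 1.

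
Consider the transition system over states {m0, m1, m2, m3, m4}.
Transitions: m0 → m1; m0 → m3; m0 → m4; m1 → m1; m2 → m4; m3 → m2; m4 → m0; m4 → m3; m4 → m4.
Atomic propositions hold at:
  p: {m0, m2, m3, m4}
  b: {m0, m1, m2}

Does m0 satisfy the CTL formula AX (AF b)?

No

AF b: least fixpoint, start Z0 = {m0, m1, m2}, add states with every successor in Z. Z1 = {m0, m1, m2, m3}; fixed.
Sat(AF b) = {m0, m1, m2, m3}
Sat(AX (AF b)) = {s : every successor in {m0, m1, m2, m3}} = {m1, m3}
m0 ∉ Sat(AX (AF b)) = {m1, m3}, so the formula does not hold at m0.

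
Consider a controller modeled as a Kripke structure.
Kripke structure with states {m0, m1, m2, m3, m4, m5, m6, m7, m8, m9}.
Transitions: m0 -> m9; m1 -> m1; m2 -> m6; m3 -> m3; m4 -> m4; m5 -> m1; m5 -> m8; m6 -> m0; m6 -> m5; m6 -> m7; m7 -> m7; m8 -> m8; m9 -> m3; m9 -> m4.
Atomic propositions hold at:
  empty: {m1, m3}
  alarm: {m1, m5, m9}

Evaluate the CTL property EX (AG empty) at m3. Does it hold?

Yes

AG empty: greatest fixpoint, start Z0 = {m1, m3}, keep only states in Sat with every successor in Z. Already a fixed point.
Sat(AG empty) = {m1, m3}
Sat(EX (AG empty)) = {s : some successor in {m1, m3}} = {m1, m3, m5, m9}
m3 ∈ Sat(EX (AG empty)) = {m1, m3, m5, m9}, so the formula holds at m3.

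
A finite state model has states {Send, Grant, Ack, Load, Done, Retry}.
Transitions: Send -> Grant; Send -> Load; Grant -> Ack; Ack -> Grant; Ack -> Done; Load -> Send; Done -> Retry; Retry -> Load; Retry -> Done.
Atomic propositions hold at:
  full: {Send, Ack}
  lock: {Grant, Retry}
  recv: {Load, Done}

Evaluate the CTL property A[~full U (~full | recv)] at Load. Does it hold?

Sat(~full) = {Grant, Load, Done, Retry}
Sat(~full | recv) = {Grant, Load, Done, Retry}
A[~full U (~full | recv)]: least fixpoint, start Z0 = Sat((~full | recv)) = {Grant, Load, Done, Retry}, add states in Sat(~full) with every successor in Z. Already a fixed point.
Sat(A[~full U (~full | recv)]) = {Grant, Load, Done, Retry}
Load ∈ Sat(A[~full U (~full | recv)]) = {Grant, Load, Done, Retry}, so the formula holds at Load.

Yes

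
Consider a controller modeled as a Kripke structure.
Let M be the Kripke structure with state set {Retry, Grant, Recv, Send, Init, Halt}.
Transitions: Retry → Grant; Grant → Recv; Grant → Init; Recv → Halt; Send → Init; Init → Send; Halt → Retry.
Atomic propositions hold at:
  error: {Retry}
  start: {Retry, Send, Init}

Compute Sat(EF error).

EF error: least fixpoint, start Z0 = {Retry}, add states with some successor in Z. Z1 = {Retry, Halt}; Z2 = {Retry, Recv, Halt}; Z3 = {Retry, Grant, Recv, Halt}; fixed.
Sat(EF error) = {Retry, Grant, Recv, Halt}

{Retry, Grant, Recv, Halt}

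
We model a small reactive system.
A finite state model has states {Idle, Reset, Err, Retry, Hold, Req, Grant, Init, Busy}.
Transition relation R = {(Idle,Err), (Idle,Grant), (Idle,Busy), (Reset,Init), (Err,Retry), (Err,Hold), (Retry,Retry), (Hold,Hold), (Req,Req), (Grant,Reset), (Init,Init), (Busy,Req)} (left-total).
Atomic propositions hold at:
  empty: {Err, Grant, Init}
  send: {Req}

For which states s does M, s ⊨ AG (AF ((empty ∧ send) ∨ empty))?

{Reset, Grant, Init}

Sat(empty ∧ send) = ∅
Sat((empty ∧ send) ∨ empty) = {Err, Grant, Init}
AF ((empty ∧ send) ∨ empty): least fixpoint, start Z0 = {Err, Grant, Init}, add states with every successor in Z. Z1 = {Reset, Err, Grant, Init}; fixed.
Sat(AF ((empty ∧ send) ∨ empty)) = {Reset, Err, Grant, Init}
AG (AF ((empty ∧ send) ∨ empty)): greatest fixpoint, start Z0 = {Reset, Err, Grant, Init}, keep only states in Sat with every successor in Z. Z1 = {Reset, Grant, Init}; fixed.
Sat(AG (AF ((empty ∧ send) ∨ empty))) = {Reset, Grant, Init}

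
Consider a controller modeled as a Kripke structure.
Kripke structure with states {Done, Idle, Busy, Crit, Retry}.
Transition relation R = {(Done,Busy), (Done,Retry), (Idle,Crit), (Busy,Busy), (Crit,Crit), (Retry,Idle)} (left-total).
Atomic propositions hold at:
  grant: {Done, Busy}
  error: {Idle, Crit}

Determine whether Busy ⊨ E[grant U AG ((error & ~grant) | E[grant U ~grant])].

Sat(~grant) = {Idle, Crit, Retry}
Sat(error & ~grant) = {Idle, Crit}
E[grant U ~grant]: least fixpoint, start Z0 = Sat(~grant) = {Idle, Crit, Retry}, add states in Sat(grant) with some successor in Z. Z1 = {Done, Idle, Crit, Retry}; fixed.
Sat(E[grant U ~grant]) = {Done, Idle, Crit, Retry}
Sat((error & ~grant) | E[grant U ~grant]) = {Done, Idle, Crit, Retry}
AG ((error & ~grant) | E[grant U ~grant]): greatest fixpoint, start Z0 = {Done, Idle, Crit, Retry}, keep only states in Sat with every successor in Z. Z1 = {Idle, Crit, Retry}; fixed.
Sat(AG ((error & ~grant) | E[grant U ~grant])) = {Idle, Crit, Retry}
E[grant U AG ((error & ~grant) | E[grant U ~grant])]: least fixpoint, start Z0 = Sat(AG ((error & ~grant) | E[grant U ~grant])) = {Idle, Crit, Retry}, add states in Sat(grant) with some successor in Z. Z1 = {Done, Idle, Crit, Retry}; fixed.
Sat(E[grant U AG ((error & ~grant) | E[grant U ~grant])]) = {Done, Idle, Crit, Retry}
Busy ∉ Sat(E[grant U AG ((error & ~grant) | E[grant U ~grant])]) = {Done, Idle, Crit, Retry}, so the formula does not hold at Busy.

No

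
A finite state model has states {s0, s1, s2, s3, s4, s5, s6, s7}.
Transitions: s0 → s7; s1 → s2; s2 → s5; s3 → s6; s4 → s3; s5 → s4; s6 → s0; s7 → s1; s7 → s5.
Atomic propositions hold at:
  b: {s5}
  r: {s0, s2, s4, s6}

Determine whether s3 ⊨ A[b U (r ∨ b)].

No

Sat(r ∨ b) = {s0, s2, s4, s5, s6}
A[b U (r ∨ b)]: least fixpoint, start Z0 = Sat((r ∨ b)) = {s0, s2, s4, s5, s6}, add states in Sat(b) with every successor in Z. Already a fixed point.
Sat(A[b U (r ∨ b)]) = {s0, s2, s4, s5, s6}
s3 ∉ Sat(A[b U (r ∨ b)]) = {s0, s2, s4, s5, s6}, so the formula does not hold at s3.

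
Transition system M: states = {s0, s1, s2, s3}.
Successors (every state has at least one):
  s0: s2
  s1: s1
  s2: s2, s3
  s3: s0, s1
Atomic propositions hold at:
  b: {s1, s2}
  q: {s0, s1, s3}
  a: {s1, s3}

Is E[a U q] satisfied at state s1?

E[a U q]: least fixpoint, start Z0 = Sat(q) = {s0, s1, s3}, add states in Sat(a) with some successor in Z. Already a fixed point.
Sat(E[a U q]) = {s0, s1, s3}
s1 ∈ Sat(E[a U q]) = {s0, s1, s3}, so the formula holds at s1.

Yes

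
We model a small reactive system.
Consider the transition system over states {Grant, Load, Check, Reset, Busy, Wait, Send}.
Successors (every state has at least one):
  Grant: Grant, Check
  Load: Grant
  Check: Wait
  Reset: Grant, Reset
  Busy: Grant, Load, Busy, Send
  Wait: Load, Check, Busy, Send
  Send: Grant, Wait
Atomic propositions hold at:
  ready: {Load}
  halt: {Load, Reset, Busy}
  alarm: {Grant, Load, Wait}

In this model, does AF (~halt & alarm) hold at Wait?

Sat(~halt) = {Grant, Check, Wait, Send}
Sat(~halt & alarm) = {Grant, Wait}
AF (~halt & alarm): least fixpoint, start Z0 = {Grant, Wait}, add states with every successor in Z. Z1 = {Grant, Load, Check, Wait, Send}; fixed.
Sat(AF (~halt & alarm)) = {Grant, Load, Check, Wait, Send}
Wait ∈ Sat(AF (~halt & alarm)) = {Grant, Load, Check, Wait, Send}, so the formula holds at Wait.

Yes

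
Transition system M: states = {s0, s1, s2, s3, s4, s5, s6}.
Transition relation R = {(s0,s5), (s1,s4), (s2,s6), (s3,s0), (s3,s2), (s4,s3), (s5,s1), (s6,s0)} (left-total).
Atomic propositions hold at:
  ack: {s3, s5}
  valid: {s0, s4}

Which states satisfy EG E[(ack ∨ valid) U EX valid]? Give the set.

Sat(ack ∨ valid) = {s0, s3, s4, s5}
Sat(EX valid) = {s : some successor in {s0, s4}} = {s1, s3, s6}
E[(ack ∨ valid) U EX valid]: least fixpoint, start Z0 = Sat(EX valid) = {s1, s3, s6}, add states in Sat(ack ∨ valid) with some successor in Z. Z1 = {s1, s3, s4, s5, s6}; Z2 = {s0, s1, s3, s4, s5, s6}; fixed.
Sat(E[(ack ∨ valid) U EX valid]) = {s0, s1, s3, s4, s5, s6}
EG E[(ack ∨ valid) U EX valid]: greatest fixpoint, start Z0 = {s0, s1, s3, s4, s5, s6}, keep only states in Sat with some successor in Z. Already a fixed point.
Sat(EG E[(ack ∨ valid) U EX valid]) = {s0, s1, s3, s4, s5, s6}

{s0, s1, s3, s4, s5, s6}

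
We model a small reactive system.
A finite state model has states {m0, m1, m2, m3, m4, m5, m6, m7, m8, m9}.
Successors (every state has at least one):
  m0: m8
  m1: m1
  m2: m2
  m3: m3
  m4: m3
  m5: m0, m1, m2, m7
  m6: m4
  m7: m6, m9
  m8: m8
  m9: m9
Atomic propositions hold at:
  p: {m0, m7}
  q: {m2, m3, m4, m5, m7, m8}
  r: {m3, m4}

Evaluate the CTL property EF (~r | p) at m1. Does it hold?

Yes

Sat(~r) = {m0, m1, m2, m5, m6, m7, m8, m9}
Sat(~r | p) = {m0, m1, m2, m5, m6, m7, m8, m9}
EF (~r | p): least fixpoint, start Z0 = {m0, m1, m2, m5, m6, m7, m8, m9}, add states with some successor in Z. Already a fixed point.
Sat(EF (~r | p)) = {m0, m1, m2, m5, m6, m7, m8, m9}
m1 ∈ Sat(EF (~r | p)) = {m0, m1, m2, m5, m6, m7, m8, m9}, so the formula holds at m1.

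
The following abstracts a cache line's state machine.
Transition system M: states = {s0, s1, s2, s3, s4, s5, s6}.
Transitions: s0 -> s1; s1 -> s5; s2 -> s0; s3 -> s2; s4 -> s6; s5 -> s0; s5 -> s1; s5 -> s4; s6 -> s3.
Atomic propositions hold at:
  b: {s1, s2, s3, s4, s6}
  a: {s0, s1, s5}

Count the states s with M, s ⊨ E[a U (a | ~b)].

3

Sat(~b) = {s0, s5}
Sat(a | ~b) = {s0, s1, s5}
E[a U (a | ~b)]: least fixpoint, start Z0 = Sat((a | ~b)) = {s0, s1, s5}, add states in Sat(a) with some successor in Z. Already a fixed point.
Sat(E[a U (a | ~b)]) = {s0, s1, s5}
|Sat(E[a U (a | ~b)])| = |{s0, s1, s5}| = 3.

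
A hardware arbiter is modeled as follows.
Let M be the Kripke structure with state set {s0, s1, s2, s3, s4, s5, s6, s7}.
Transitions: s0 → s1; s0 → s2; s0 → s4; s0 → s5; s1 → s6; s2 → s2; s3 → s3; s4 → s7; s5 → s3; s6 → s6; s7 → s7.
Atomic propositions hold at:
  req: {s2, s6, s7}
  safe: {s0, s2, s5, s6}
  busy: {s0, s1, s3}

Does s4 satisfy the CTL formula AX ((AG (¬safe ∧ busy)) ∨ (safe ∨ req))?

Yes

Sat(¬safe) = {s1, s3, s4, s7}
Sat(¬safe ∧ busy) = {s1, s3}
AG (¬safe ∧ busy): greatest fixpoint, start Z0 = {s1, s3}, keep only states in Sat with every successor in Z. Z1 = {s3}; fixed.
Sat(AG (¬safe ∧ busy)) = {s3}
Sat(safe ∨ req) = {s0, s2, s5, s6, s7}
Sat((AG (¬safe ∧ busy)) ∨ (safe ∨ req)) = {s0, s2, s3, s5, s6, s7}
Sat(AX ((AG (¬safe ∧ busy)) ∨ (safe ∨ req))) = {s : every successor in {s0, s2, s3, s5, s6, s7}} = {s1, s2, s3, s4, s5, s6, s7}
s4 ∈ Sat(AX ((AG (¬safe ∧ busy)) ∨ (safe ∨ req))) = {s1, s2, s3, s4, s5, s6, s7}, so the formula holds at s4.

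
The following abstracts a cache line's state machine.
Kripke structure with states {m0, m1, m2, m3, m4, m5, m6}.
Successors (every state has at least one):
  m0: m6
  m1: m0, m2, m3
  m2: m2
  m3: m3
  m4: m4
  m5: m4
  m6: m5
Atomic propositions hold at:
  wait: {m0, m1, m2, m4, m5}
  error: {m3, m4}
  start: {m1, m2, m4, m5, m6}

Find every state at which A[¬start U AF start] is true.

{m0, m1, m2, m4, m5, m6}

Sat(¬start) = {m0, m3}
AF start: least fixpoint, start Z0 = {m1, m2, m4, m5, m6}, add states with every successor in Z. Z1 = {m0, m1, m2, m4, m5, m6}; fixed.
Sat(AF start) = {m0, m1, m2, m4, m5, m6}
A[¬start U AF start]: least fixpoint, start Z0 = Sat(AF start) = {m0, m1, m2, m4, m5, m6}, add states in Sat(¬start) with every successor in Z. Already a fixed point.
Sat(A[¬start U AF start]) = {m0, m1, m2, m4, m5, m6}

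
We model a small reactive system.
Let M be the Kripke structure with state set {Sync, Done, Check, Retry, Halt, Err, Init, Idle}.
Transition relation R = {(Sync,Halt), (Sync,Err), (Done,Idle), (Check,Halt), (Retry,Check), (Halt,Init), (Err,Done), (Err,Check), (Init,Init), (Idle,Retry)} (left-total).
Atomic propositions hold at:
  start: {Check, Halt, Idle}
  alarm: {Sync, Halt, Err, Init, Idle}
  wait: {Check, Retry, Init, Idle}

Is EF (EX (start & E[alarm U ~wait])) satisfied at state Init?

Sat(~wait) = {Sync, Done, Halt, Err}
E[alarm U ~wait]: least fixpoint, start Z0 = Sat(~wait) = {Sync, Done, Halt, Err}, add states in Sat(alarm) with some successor in Z. Already a fixed point.
Sat(E[alarm U ~wait]) = {Sync, Done, Halt, Err}
Sat(start & E[alarm U ~wait]) = {Halt}
Sat(EX (start & E[alarm U ~wait])) = {s : some successor in {Halt}} = {Sync, Check}
EF (EX (start & E[alarm U ~wait])): least fixpoint, start Z0 = {Sync, Check}, add states with some successor in Z. Z1 = {Sync, Check, Retry, Err}; Z2 = {Sync, Check, Retry, Err, Idle}; Z3 = {Sync, Done, Check, Retry, Err, Idle}; fixed.
Sat(EF (EX (start & E[alarm U ~wait]))) = {Sync, Done, Check, Retry, Err, Idle}
Init ∉ Sat(EF (EX (start & E[alarm U ~wait]))) = {Sync, Done, Check, Retry, Err, Idle}, so the formula does not hold at Init.

No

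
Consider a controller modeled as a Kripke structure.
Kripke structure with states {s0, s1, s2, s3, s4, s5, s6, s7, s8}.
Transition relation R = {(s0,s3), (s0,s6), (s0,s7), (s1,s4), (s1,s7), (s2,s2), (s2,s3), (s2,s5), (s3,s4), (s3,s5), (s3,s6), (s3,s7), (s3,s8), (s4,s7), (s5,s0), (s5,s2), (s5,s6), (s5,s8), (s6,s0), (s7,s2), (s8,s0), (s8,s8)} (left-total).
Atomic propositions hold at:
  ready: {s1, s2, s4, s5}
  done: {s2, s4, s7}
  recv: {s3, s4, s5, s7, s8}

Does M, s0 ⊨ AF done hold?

No

AF done: least fixpoint, start Z0 = {s2, s4, s7}, add states with every successor in Z. Z1 = {s1, s2, s4, s7}; fixed.
Sat(AF done) = {s1, s2, s4, s7}
s0 ∉ Sat(AF done) = {s1, s2, s4, s7}, so the formula does not hold at s0.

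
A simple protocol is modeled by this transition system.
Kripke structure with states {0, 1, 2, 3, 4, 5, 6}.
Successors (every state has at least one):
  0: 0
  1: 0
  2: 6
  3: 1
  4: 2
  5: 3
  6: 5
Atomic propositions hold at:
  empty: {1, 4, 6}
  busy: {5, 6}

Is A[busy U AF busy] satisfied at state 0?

AF busy: least fixpoint, start Z0 = {5, 6}, add states with every successor in Z. Z1 = {2, 5, 6}; Z2 = {2, 4, 5, 6}; fixed.
Sat(AF busy) = {2, 4, 5, 6}
A[busy U AF busy]: least fixpoint, start Z0 = Sat(AF busy) = {2, 4, 5, 6}, add states in Sat(busy) with every successor in Z. Already a fixed point.
Sat(A[busy U AF busy]) = {2, 4, 5, 6}
0 ∉ Sat(A[busy U AF busy]) = {2, 4, 5, 6}, so the formula does not hold at 0.

No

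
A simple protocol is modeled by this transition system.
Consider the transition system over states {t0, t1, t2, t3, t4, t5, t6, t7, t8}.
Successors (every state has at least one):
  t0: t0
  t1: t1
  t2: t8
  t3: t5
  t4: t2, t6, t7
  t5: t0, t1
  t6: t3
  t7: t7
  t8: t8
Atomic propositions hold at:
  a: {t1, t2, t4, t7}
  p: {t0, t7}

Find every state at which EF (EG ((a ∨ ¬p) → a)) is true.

Sat(¬p) = {t1, t2, t3, t4, t5, t6, t8}
Sat(a ∨ ¬p) = {t1, t2, t3, t4, t5, t6, t7, t8}
Sat((a ∨ ¬p) → a) = {t0, t1, t2, t4, t7}
EG ((a ∨ ¬p) → a): greatest fixpoint, start Z0 = {t0, t1, t2, t4, t7}, keep only states in Sat with some successor in Z. Z1 = {t0, t1, t4, t7}; fixed.
Sat(EG ((a ∨ ¬p) → a)) = {t0, t1, t4, t7}
EF (EG ((a ∨ ¬p) → a)): least fixpoint, start Z0 = {t0, t1, t4, t7}, add states with some successor in Z. Z1 = {t0, t1, t4, t5, t7}; Z2 = {t0, t1, t3, t4, t5, t7}; Z3 = {t0, t1, t3, t4, t5, t6, t7}; fixed.
Sat(EF (EG ((a ∨ ¬p) → a))) = {t0, t1, t3, t4, t5, t6, t7}

{t0, t1, t3, t4, t5, t6, t7}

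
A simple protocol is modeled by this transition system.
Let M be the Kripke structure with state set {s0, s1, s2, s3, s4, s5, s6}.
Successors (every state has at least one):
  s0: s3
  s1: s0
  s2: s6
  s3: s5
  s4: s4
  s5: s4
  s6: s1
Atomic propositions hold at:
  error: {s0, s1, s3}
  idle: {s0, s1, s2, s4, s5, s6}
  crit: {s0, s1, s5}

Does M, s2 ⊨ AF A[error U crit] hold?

A[error U crit]: least fixpoint, start Z0 = Sat(crit) = {s0, s1, s5}, add states in Sat(error) with every successor in Z. Z1 = {s0, s1, s3, s5}; fixed.
Sat(A[error U crit]) = {s0, s1, s3, s5}
AF A[error U crit]: least fixpoint, start Z0 = {s0, s1, s3, s5}, add states with every successor in Z. Z1 = {s0, s1, s3, s5, s6}; Z2 = {s0, s1, s2, s3, s5, s6}; fixed.
Sat(AF A[error U crit]) = {s0, s1, s2, s3, s5, s6}
s2 ∈ Sat(AF A[error U crit]) = {s0, s1, s2, s3, s5, s6}, so the formula holds at s2.

Yes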